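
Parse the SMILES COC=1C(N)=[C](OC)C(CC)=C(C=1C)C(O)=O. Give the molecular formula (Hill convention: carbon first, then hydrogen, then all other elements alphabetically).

Walk through each heavy atom and fill implicit hydrogens from standard valence (C 4, N 3, O 2, S 2, halogen 1):
  atom 1: C, bond orders sum to 1 (valence 4) → 3 H
  atom 2: O, bond orders sum to 2 (valence 2) → 0 H
  atom 3: C, bond orders sum to 4 (valence 4) → 0 H
  atom 4: C, bond orders sum to 4 (valence 4) → 0 H
  atom 5: N, bond orders sum to 1 (valence 3) → 2 H
  atom 6: C with explicit H count 0
  atom 7: O, bond orders sum to 2 (valence 2) → 0 H
  atom 8: C, bond orders sum to 1 (valence 4) → 3 H
  atom 9: C, bond orders sum to 4 (valence 4) → 0 H
  atom 10: C, bond orders sum to 2 (valence 4) → 2 H
  atom 11: C, bond orders sum to 1 (valence 4) → 3 H
  atom 12: C, bond orders sum to 4 (valence 4) → 0 H
  atom 13: C, bond orders sum to 4 (valence 4) → 0 H
  atom 14: C, bond orders sum to 1 (valence 4) → 3 H
  atom 15: C, bond orders sum to 4 (valence 4) → 0 H
  atom 16: O, bond orders sum to 1 (valence 2) → 1 H
  atom 17: O, bond orders sum to 2 (valence 2) → 0 H
Totals → C:12, H:17, N:1, O:4.
In Hill order: C12H17NO4.

C12H17NO4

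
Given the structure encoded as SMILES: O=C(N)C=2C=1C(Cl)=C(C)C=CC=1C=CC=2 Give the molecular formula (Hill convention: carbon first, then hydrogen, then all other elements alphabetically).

Walk through each heavy atom and fill implicit hydrogens from standard valence (C 4, N 3, O 2, S 2, halogen 1):
  atom 1: O, bond orders sum to 2 (valence 2) → 0 H
  atom 2: C, bond orders sum to 4 (valence 4) → 0 H
  atom 3: N, bond orders sum to 1 (valence 3) → 2 H
  atom 4: C, bond orders sum to 4 (valence 4) → 0 H
  atom 5: C, bond orders sum to 4 (valence 4) → 0 H
  atom 6: C, bond orders sum to 4 (valence 4) → 0 H
  atom 7: Cl (halogen, monovalent) → 0 H
  atom 8: C, bond orders sum to 4 (valence 4) → 0 H
  atom 9: C, bond orders sum to 1 (valence 4) → 3 H
  atom 10: C, bond orders sum to 3 (valence 4) → 1 H
  atom 11: C, bond orders sum to 3 (valence 4) → 1 H
  atom 12: C, bond orders sum to 4 (valence 4) → 0 H
  atom 13: C, bond orders sum to 3 (valence 4) → 1 H
  atom 14: C, bond orders sum to 3 (valence 4) → 1 H
  atom 15: C, bond orders sum to 3 (valence 4) → 1 H
Totals → C:12, H:10, Cl:1, N:1, O:1.
In Hill order: C12H10ClNO.

C12H10ClNO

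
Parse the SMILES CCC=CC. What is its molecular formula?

Walk through each heavy atom and fill implicit hydrogens from standard valence (C 4, N 3, O 2, S 2, halogen 1):
  atom 1: C, bond orders sum to 1 (valence 4) → 3 H
  atom 2: C, bond orders sum to 2 (valence 4) → 2 H
  atom 3: C, bond orders sum to 3 (valence 4) → 1 H
  atom 4: C, bond orders sum to 3 (valence 4) → 1 H
  atom 5: C, bond orders sum to 1 (valence 4) → 3 H
Totals → C:5, H:10.

C5H10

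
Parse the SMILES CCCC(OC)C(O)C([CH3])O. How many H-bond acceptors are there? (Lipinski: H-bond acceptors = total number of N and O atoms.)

3

N atoms: 0; O atoms: 3.
Lipinski HBA = 0 + 3 = 3.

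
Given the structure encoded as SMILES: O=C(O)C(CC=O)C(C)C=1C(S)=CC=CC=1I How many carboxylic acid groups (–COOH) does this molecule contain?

1

The carboxylic acid motif appears at heavy-atom position 2 in the SMILES.
Other groups present: 1 aldehyde, 1 thiol.
Carboxylic acid count: 1.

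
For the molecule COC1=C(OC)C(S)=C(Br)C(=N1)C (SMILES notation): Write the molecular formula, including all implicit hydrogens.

C8H10BrNO2S

Walk through each heavy atom and fill implicit hydrogens from standard valence (C 4, N 3, O 2, S 2, halogen 1):
  atom 1: C, bond orders sum to 1 (valence 4) → 3 H
  atom 2: O, bond orders sum to 2 (valence 2) → 0 H
  atom 3: C, bond orders sum to 4 (valence 4) → 0 H
  atom 4: C, bond orders sum to 4 (valence 4) → 0 H
  atom 5: O, bond orders sum to 2 (valence 2) → 0 H
  atom 6: C, bond orders sum to 1 (valence 4) → 3 H
  atom 7: C, bond orders sum to 4 (valence 4) → 0 H
  atom 8: S, bond orders sum to 1 (valence 2) → 1 H
  atom 9: C, bond orders sum to 4 (valence 4) → 0 H
  atom 10: Br (halogen, monovalent) → 0 H
  atom 11: C, bond orders sum to 4 (valence 4) → 0 H
  atom 12: N, bond orders sum to 3 (valence 3) → 0 H
  atom 13: C, bond orders sum to 1 (valence 4) → 3 H
Totals → C:8, H:10, Br:1, N:1, O:2, S:1.
In Hill order: C8H10BrNO2S.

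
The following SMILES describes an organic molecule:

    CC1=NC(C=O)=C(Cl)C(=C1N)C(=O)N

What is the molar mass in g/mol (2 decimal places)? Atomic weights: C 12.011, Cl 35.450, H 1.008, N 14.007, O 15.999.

First, the molecular formula is C8H8ClN3O2 (counting implicit H from valence).
  C: 8 × 12.011 = 96.088
  Cl: 1 × 35.450 = 35.450
  H: 8 × 1.008 = 8.064
  N: 3 × 14.007 = 42.021
  O: 2 × 15.999 = 31.998
Sum: 8×12.011 + 1×35.450 + 8×1.008 + 3×14.007 + 2×15.999 = 213.621 → 213.62 g/mol.

213.62 g/mol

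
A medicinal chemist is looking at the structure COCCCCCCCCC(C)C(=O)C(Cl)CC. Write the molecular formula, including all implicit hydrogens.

C15H29ClO2

Walk through each heavy atom and fill implicit hydrogens from standard valence (C 4, N 3, O 2, S 2, halogen 1):
  atom 1: C, bond orders sum to 1 (valence 4) → 3 H
  atom 2: O, bond orders sum to 2 (valence 2) → 0 H
  atom 3: C, bond orders sum to 2 (valence 4) → 2 H
  atom 4: C, bond orders sum to 2 (valence 4) → 2 H
  atom 5: C, bond orders sum to 2 (valence 4) → 2 H
  atom 6: C, bond orders sum to 2 (valence 4) → 2 H
  atom 7: C, bond orders sum to 2 (valence 4) → 2 H
  atom 8: C, bond orders sum to 2 (valence 4) → 2 H
  atom 9: C, bond orders sum to 2 (valence 4) → 2 H
  atom 10: C, bond orders sum to 2 (valence 4) → 2 H
  atom 11: C, bond orders sum to 3 (valence 4) → 1 H
  atom 12: C, bond orders sum to 1 (valence 4) → 3 H
  atom 13: C, bond orders sum to 4 (valence 4) → 0 H
  atom 14: O, bond orders sum to 2 (valence 2) → 0 H
  atom 15: C, bond orders sum to 3 (valence 4) → 1 H
  atom 16: Cl (halogen, monovalent) → 0 H
  atom 17: C, bond orders sum to 2 (valence 4) → 2 H
  atom 18: C, bond orders sum to 1 (valence 4) → 3 H
Totals → C:15, H:29, Cl:1, O:2.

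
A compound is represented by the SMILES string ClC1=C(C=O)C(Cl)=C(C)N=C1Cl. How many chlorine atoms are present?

3

Scan the SMILES for Cl atoms (remember two-letter symbols like Cl and Br are single atoms).
Chlorine count: 3.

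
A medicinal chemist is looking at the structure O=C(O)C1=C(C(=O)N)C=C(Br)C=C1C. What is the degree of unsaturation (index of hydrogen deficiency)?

Degree of unsaturation = (number of rings) + (number of π bonds).
Ring closures in the SMILES: 1.
π bonds: 5 double bonds (each 1 DoU) → 5 DoU from unsaturation.
Total DoU = 1 + 5 = 6.

6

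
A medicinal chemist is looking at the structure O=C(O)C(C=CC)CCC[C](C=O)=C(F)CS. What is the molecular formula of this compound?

Walk through each heavy atom and fill implicit hydrogens from standard valence (C 4, N 3, O 2, S 2, halogen 1):
  atom 1: O, bond orders sum to 2 (valence 2) → 0 H
  atom 2: C, bond orders sum to 4 (valence 4) → 0 H
  atom 3: O, bond orders sum to 1 (valence 2) → 1 H
  atom 4: C, bond orders sum to 3 (valence 4) → 1 H
  atom 5: C, bond orders sum to 3 (valence 4) → 1 H
  atom 6: C, bond orders sum to 3 (valence 4) → 1 H
  atom 7: C, bond orders sum to 1 (valence 4) → 3 H
  atom 8: C, bond orders sum to 2 (valence 4) → 2 H
  atom 9: C, bond orders sum to 2 (valence 4) → 2 H
  atom 10: C, bond orders sum to 2 (valence 4) → 2 H
  atom 11: C with explicit H count 0
  atom 12: C, bond orders sum to 3 (valence 4) → 1 H
  atom 13: O, bond orders sum to 2 (valence 2) → 0 H
  atom 14: C, bond orders sum to 4 (valence 4) → 0 H
  atom 15: F (halogen, monovalent) → 0 H
  atom 16: C, bond orders sum to 2 (valence 4) → 2 H
  atom 17: S, bond orders sum to 1 (valence 2) → 1 H
Totals → C:12, H:17, F:1, O:3, S:1.
In Hill order: C12H17FO3S.

C12H17FO3S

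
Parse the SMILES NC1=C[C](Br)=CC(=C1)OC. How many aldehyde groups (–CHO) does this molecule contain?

0

Scan the SMILES for the aldehyde motif — none present.
Groups that are present: 1 ether, 1 primary amine.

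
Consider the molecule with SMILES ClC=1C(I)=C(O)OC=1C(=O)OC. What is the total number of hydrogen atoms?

4

Walk through each heavy atom and fill implicit hydrogens from standard valence (C 4, N 3, O 2, S 2, halogen 1):
  atom 1: Cl (halogen, monovalent) → 0 H
  atom 2: C, bond orders sum to 4 (valence 4) → 0 H
  atom 3: C, bond orders sum to 4 (valence 4) → 0 H
  atom 4: I (halogen, monovalent) → 0 H
  atom 5: C, bond orders sum to 4 (valence 4) → 0 H
  atom 6: O, bond orders sum to 1 (valence 2) → 1 H
  atom 7: O, bond orders sum to 2 (valence 2) → 0 H
  atom 8: C, bond orders sum to 4 (valence 4) → 0 H
  atom 9: C, bond orders sum to 4 (valence 4) → 0 H
  atom 10: O, bond orders sum to 2 (valence 2) → 0 H
  atom 11: O, bond orders sum to 2 (valence 2) → 0 H
  atom 12: C, bond orders sum to 1 (valence 4) → 3 H
Total hydrogens: 4.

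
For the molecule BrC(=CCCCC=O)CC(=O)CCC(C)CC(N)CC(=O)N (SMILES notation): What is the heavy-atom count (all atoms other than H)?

22

Every atom symbol written in the SMILES (organic subset) is one heavy atom; implicit H are not written.
Heavy atoms by element → Br:1, C:16, N:2, O:3.
Total: 22.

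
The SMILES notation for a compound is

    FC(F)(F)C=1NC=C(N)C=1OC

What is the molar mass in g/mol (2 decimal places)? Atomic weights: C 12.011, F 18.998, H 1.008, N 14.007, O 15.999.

First, the molecular formula is C6H7F3N2O (counting implicit H from valence).
  C: 6 × 12.011 = 72.066
  F: 3 × 18.998 = 56.994
  H: 7 × 1.008 = 7.056
  N: 2 × 14.007 = 28.014
  O: 1 × 15.999 = 15.999
Sum: 6×12.011 + 3×18.998 + 7×1.008 + 2×14.007 + 1×15.999 = 180.129 → 180.13 g/mol.

180.13 g/mol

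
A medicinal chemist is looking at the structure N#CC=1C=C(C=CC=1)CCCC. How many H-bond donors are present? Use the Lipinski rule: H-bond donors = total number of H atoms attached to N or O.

0

Donors: find every N or O and count the H atoms it carries.
  atom 1 (N): bond orders sum to 3 → 0 H
Lipinski HBD = 0.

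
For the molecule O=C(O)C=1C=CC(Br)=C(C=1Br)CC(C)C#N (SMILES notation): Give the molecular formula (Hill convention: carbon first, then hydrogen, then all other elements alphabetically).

Walk through each heavy atom and fill implicit hydrogens from standard valence (C 4, N 3, O 2, S 2, halogen 1):
  atom 1: O, bond orders sum to 2 (valence 2) → 0 H
  atom 2: C, bond orders sum to 4 (valence 4) → 0 H
  atom 3: O, bond orders sum to 1 (valence 2) → 1 H
  atom 4: C, bond orders sum to 4 (valence 4) → 0 H
  atom 5: C, bond orders sum to 3 (valence 4) → 1 H
  atom 6: C, bond orders sum to 3 (valence 4) → 1 H
  atom 7: C, bond orders sum to 4 (valence 4) → 0 H
  atom 8: Br (halogen, monovalent) → 0 H
  atom 9: C, bond orders sum to 4 (valence 4) → 0 H
  atom 10: C, bond orders sum to 4 (valence 4) → 0 H
  atom 11: Br (halogen, monovalent) → 0 H
  atom 12: C, bond orders sum to 2 (valence 4) → 2 H
  atom 13: C, bond orders sum to 3 (valence 4) → 1 H
  atom 14: C, bond orders sum to 1 (valence 4) → 3 H
  atom 15: C, bond orders sum to 4 (valence 4) → 0 H
  atom 16: N, bond orders sum to 3 (valence 3) → 0 H
Totals → C:11, H:9, Br:2, N:1, O:2.
In Hill order: C11H9Br2NO2.

C11H9Br2NO2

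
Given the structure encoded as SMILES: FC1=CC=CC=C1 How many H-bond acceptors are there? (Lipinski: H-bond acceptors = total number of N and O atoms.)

0

N atoms: 0; O atoms: 0.
Lipinski HBA = 0 + 0 = 0.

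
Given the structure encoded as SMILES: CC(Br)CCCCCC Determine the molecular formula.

Walk through each heavy atom and fill implicit hydrogens from standard valence (C 4, N 3, O 2, S 2, halogen 1):
  atom 1: C, bond orders sum to 1 (valence 4) → 3 H
  atom 2: C, bond orders sum to 3 (valence 4) → 1 H
  atom 3: Br (halogen, monovalent) → 0 H
  atom 4: C, bond orders sum to 2 (valence 4) → 2 H
  atom 5: C, bond orders sum to 2 (valence 4) → 2 H
  atom 6: C, bond orders sum to 2 (valence 4) → 2 H
  atom 7: C, bond orders sum to 2 (valence 4) → 2 H
  atom 8: C, bond orders sum to 2 (valence 4) → 2 H
  atom 9: C, bond orders sum to 1 (valence 4) → 3 H
Totals → C:8, H:17, Br:1.
In Hill order: C8H17Br.

C8H17Br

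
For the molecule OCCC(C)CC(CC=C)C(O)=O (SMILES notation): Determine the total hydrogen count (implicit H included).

18

Walk through each heavy atom and fill implicit hydrogens from standard valence (C 4, N 3, O 2, S 2, halogen 1):
  atom 1: O, bond orders sum to 1 (valence 2) → 1 H
  atom 2: C, bond orders sum to 2 (valence 4) → 2 H
  atom 3: C, bond orders sum to 2 (valence 4) → 2 H
  atom 4: C, bond orders sum to 3 (valence 4) → 1 H
  atom 5: C, bond orders sum to 1 (valence 4) → 3 H
  atom 6: C, bond orders sum to 2 (valence 4) → 2 H
  atom 7: C, bond orders sum to 3 (valence 4) → 1 H
  atom 8: C, bond orders sum to 2 (valence 4) → 2 H
  atom 9: C, bond orders sum to 3 (valence 4) → 1 H
  atom 10: C, bond orders sum to 2 (valence 4) → 2 H
  atom 11: C, bond orders sum to 4 (valence 4) → 0 H
  atom 12: O, bond orders sum to 1 (valence 2) → 1 H
  atom 13: O, bond orders sum to 2 (valence 2) → 0 H
Total hydrogens: 18.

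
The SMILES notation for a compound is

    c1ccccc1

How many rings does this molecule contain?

In SMILES, each pair of matching ring-closure digits denotes one ring-closing bond; the number of such bonds equals the number of independent rings.
Ring-closure bonds here: 1.

1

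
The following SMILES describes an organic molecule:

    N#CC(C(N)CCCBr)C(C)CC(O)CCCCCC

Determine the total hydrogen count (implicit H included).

Walk through each heavy atom and fill implicit hydrogens from standard valence (C 4, N 3, O 2, S 2, halogen 1):
  atom 1: N, bond orders sum to 3 (valence 3) → 0 H
  atom 2: C, bond orders sum to 4 (valence 4) → 0 H
  atom 3: C, bond orders sum to 3 (valence 4) → 1 H
  atom 4: C, bond orders sum to 3 (valence 4) → 1 H
  atom 5: N, bond orders sum to 1 (valence 3) → 2 H
  atom 6: C, bond orders sum to 2 (valence 4) → 2 H
  atom 7: C, bond orders sum to 2 (valence 4) → 2 H
  atom 8: C, bond orders sum to 2 (valence 4) → 2 H
  atom 9: Br (halogen, monovalent) → 0 H
  atom 10: C, bond orders sum to 3 (valence 4) → 1 H
  atom 11: C, bond orders sum to 1 (valence 4) → 3 H
  atom 12: C, bond orders sum to 2 (valence 4) → 2 H
  atom 13: C, bond orders sum to 3 (valence 4) → 1 H
  atom 14: O, bond orders sum to 1 (valence 2) → 1 H
  atom 15: C, bond orders sum to 2 (valence 4) → 2 H
  atom 16: C, bond orders sum to 2 (valence 4) → 2 H
  atom 17: C, bond orders sum to 2 (valence 4) → 2 H
  atom 18: C, bond orders sum to 2 (valence 4) → 2 H
  atom 19: C, bond orders sum to 2 (valence 4) → 2 H
  atom 20: C, bond orders sum to 1 (valence 4) → 3 H
Total hydrogens: 31.

31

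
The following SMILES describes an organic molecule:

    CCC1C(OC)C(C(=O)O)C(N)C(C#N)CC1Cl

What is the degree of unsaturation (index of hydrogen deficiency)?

4

Degree of unsaturation = (number of rings) + (number of π bonds).
Ring closures in the SMILES: 1.
π bonds: 1 double bond (each 1 DoU), 1 triple bond (each 2 DoU) → 3 DoU from unsaturation.
Total DoU = 1 + 3 = 4.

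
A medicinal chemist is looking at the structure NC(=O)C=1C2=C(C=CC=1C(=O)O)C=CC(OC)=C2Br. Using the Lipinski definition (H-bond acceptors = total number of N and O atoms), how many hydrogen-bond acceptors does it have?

N atoms: 1; O atoms: 4.
Lipinski HBA = 1 + 4 = 5.

5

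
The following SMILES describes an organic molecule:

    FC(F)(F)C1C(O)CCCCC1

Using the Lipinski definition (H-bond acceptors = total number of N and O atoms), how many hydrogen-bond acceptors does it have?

1

N atoms: 0; O atoms: 1.
Lipinski HBA = 0 + 1 = 1.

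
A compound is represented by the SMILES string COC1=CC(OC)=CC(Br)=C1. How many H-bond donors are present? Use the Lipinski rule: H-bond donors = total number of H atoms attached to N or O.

Donors: find every N or O and count the H atoms it carries.
  atom 2 (O): bond orders sum to 2 → 0 H
  atom 6 (O): bond orders sum to 2 → 0 H
Lipinski HBD = 0.

0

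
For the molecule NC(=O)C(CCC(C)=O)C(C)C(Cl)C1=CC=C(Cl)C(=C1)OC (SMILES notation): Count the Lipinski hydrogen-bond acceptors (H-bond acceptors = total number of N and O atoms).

N atoms: 1; O atoms: 3.
Lipinski HBA = 1 + 3 = 4.

4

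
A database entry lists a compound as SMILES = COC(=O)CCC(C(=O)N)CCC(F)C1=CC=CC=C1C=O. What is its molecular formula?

C16H20FNO4

Walk through each heavy atom and fill implicit hydrogens from standard valence (C 4, N 3, O 2, S 2, halogen 1):
  atom 1: C, bond orders sum to 1 (valence 4) → 3 H
  atom 2: O, bond orders sum to 2 (valence 2) → 0 H
  atom 3: C, bond orders sum to 4 (valence 4) → 0 H
  atom 4: O, bond orders sum to 2 (valence 2) → 0 H
  atom 5: C, bond orders sum to 2 (valence 4) → 2 H
  atom 6: C, bond orders sum to 2 (valence 4) → 2 H
  atom 7: C, bond orders sum to 3 (valence 4) → 1 H
  atom 8: C, bond orders sum to 4 (valence 4) → 0 H
  atom 9: O, bond orders sum to 2 (valence 2) → 0 H
  atom 10: N, bond orders sum to 1 (valence 3) → 2 H
  atom 11: C, bond orders sum to 2 (valence 4) → 2 H
  atom 12: C, bond orders sum to 2 (valence 4) → 2 H
  atom 13: C, bond orders sum to 3 (valence 4) → 1 H
  atom 14: F (halogen, monovalent) → 0 H
  atom 15: C, bond orders sum to 4 (valence 4) → 0 H
  atom 16: C, bond orders sum to 3 (valence 4) → 1 H
  atom 17: C, bond orders sum to 3 (valence 4) → 1 H
  atom 18: C, bond orders sum to 3 (valence 4) → 1 H
  atom 19: C, bond orders sum to 3 (valence 4) → 1 H
  atom 20: C, bond orders sum to 4 (valence 4) → 0 H
  atom 21: C, bond orders sum to 3 (valence 4) → 1 H
  atom 22: O, bond orders sum to 2 (valence 2) → 0 H
Totals → C:16, H:20, F:1, N:1, O:4.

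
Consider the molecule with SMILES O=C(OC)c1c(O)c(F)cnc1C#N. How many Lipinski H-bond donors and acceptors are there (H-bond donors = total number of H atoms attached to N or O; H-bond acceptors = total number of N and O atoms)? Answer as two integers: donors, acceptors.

1, 5

Donors: find every N or O and count the H atoms it carries.
  atom 1 (O): bond orders sum to 2 → 0 H
  atom 3 (O): bond orders sum to 2 → 0 H
  atom 7 (O): bond orders sum to 1 → 1 H
  atom 11 (N): bond orders sum to 3 → 0 H
  atom 14 (N): bond orders sum to 3 → 0 H
Lipinski HBD = 1.
Acceptors: N atoms = 2, O atoms = 3 → HBA = 5.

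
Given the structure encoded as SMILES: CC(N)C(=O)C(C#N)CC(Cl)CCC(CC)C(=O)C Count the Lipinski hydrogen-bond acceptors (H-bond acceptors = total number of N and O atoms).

N atoms: 2; O atoms: 2.
Lipinski HBA = 2 + 2 = 4.

4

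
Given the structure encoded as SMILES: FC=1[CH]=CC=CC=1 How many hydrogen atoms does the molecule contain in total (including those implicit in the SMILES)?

5

Walk through each heavy atom and fill implicit hydrogens from standard valence (C 4, N 3, O 2, S 2, halogen 1):
  atom 1: F (halogen, monovalent) → 0 H
  atom 2: C, bond orders sum to 4 (valence 4) → 0 H
  atom 3: C with explicit H count 1
  atom 4: C, bond orders sum to 3 (valence 4) → 1 H
  atom 5: C, bond orders sum to 3 (valence 4) → 1 H
  atom 6: C, bond orders sum to 3 (valence 4) → 1 H
  atom 7: C, bond orders sum to 3 (valence 4) → 1 H
Total hydrogens: 5.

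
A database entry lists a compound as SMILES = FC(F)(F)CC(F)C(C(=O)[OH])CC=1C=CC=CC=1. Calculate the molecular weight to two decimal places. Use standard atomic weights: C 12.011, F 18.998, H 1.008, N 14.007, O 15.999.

264.22 g/mol

First, the molecular formula is C12H12F4O2 (counting implicit H from valence).
  C: 12 × 12.011 = 144.132
  F: 4 × 18.998 = 75.992
  H: 12 × 1.008 = 12.096
  O: 2 × 15.999 = 31.998
Sum: 12×12.011 + 4×18.998 + 12×1.008 + 2×15.999 = 264.218 → 264.22 g/mol.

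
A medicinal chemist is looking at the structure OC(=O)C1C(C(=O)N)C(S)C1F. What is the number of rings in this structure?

In SMILES, each pair of matching ring-closure digits denotes one ring-closing bond; the number of such bonds equals the number of independent rings.
Ring-closure bonds here: 1.

1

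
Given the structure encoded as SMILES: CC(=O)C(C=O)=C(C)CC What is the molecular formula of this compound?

Walk through each heavy atom and fill implicit hydrogens from standard valence (C 4, N 3, O 2, S 2, halogen 1):
  atom 1: C, bond orders sum to 1 (valence 4) → 3 H
  atom 2: C, bond orders sum to 4 (valence 4) → 0 H
  atom 3: O, bond orders sum to 2 (valence 2) → 0 H
  atom 4: C, bond orders sum to 4 (valence 4) → 0 H
  atom 5: C, bond orders sum to 3 (valence 4) → 1 H
  atom 6: O, bond orders sum to 2 (valence 2) → 0 H
  atom 7: C, bond orders sum to 4 (valence 4) → 0 H
  atom 8: C, bond orders sum to 1 (valence 4) → 3 H
  atom 9: C, bond orders sum to 2 (valence 4) → 2 H
  atom 10: C, bond orders sum to 1 (valence 4) → 3 H
Totals → C:8, H:12, O:2.

C8H12O2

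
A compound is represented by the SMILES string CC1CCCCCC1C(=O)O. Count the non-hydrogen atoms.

Every atom symbol written in the SMILES (organic subset) is one heavy atom; implicit H are not written.
Heavy atoms by element → C:9, O:2.
Total: 11.

11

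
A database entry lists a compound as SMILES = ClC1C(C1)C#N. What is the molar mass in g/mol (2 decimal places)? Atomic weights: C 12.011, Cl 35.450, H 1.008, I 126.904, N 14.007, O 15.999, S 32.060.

101.53 g/mol

First, the molecular formula is C4H4ClN (counting implicit H from valence).
  C: 4 × 12.011 = 48.044
  Cl: 1 × 35.450 = 35.450
  H: 4 × 1.008 = 4.032
  N: 1 × 14.007 = 14.007
Sum: 4×12.011 + 1×35.450 + 4×1.008 + 1×14.007 = 101.533 → 101.53 g/mol.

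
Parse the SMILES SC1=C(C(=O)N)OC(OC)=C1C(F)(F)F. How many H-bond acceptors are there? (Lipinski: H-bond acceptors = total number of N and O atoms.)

N atoms: 1; O atoms: 3.
Lipinski HBA = 1 + 3 = 4.

4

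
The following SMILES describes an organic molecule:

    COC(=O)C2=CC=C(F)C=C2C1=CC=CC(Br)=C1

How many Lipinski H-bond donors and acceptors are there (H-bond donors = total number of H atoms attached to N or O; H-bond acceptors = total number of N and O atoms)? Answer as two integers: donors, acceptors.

Donors: find every N or O and count the H atoms it carries.
  atom 2 (O): bond orders sum to 2 → 0 H
  atom 4 (O): bond orders sum to 2 → 0 H
Lipinski HBD = 0.
Acceptors: N atoms = 0, O atoms = 2 → HBA = 2.

0, 2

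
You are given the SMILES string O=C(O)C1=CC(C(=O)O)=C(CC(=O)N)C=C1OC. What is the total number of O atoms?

Scan the SMILES for O atoms (remember two-letter symbols like Cl and Br are single atoms).
Oxygen count: 6.

6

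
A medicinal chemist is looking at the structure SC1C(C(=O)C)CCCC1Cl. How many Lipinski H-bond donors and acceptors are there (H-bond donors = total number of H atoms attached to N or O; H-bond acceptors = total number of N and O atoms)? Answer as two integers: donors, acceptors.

Donors: find every N or O and count the H atoms it carries.
  atom 5 (O): bond orders sum to 2 → 0 H
Lipinski HBD = 0.
Acceptors: N atoms = 0, O atoms = 1 → HBA = 1.

0, 1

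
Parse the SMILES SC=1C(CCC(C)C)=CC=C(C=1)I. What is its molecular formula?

C11H15IS

Walk through each heavy atom and fill implicit hydrogens from standard valence (C 4, N 3, O 2, S 2, halogen 1):
  atom 1: S, bond orders sum to 1 (valence 2) → 1 H
  atom 2: C, bond orders sum to 4 (valence 4) → 0 H
  atom 3: C, bond orders sum to 4 (valence 4) → 0 H
  atom 4: C, bond orders sum to 2 (valence 4) → 2 H
  atom 5: C, bond orders sum to 2 (valence 4) → 2 H
  atom 6: C, bond orders sum to 3 (valence 4) → 1 H
  atom 7: C, bond orders sum to 1 (valence 4) → 3 H
  atom 8: C, bond orders sum to 1 (valence 4) → 3 H
  atom 9: C, bond orders sum to 3 (valence 4) → 1 H
  atom 10: C, bond orders sum to 3 (valence 4) → 1 H
  atom 11: C, bond orders sum to 4 (valence 4) → 0 H
  atom 12: C, bond orders sum to 3 (valence 4) → 1 H
  atom 13: I (halogen, monovalent) → 0 H
Totals → C:11, H:15, I:1, S:1.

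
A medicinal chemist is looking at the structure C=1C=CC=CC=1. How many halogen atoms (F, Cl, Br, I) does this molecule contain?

Scan the SMILES for the halogen motif — none present.

0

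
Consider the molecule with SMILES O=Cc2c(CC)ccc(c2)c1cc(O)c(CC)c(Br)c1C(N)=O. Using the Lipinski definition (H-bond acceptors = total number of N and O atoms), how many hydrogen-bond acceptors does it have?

4

N atoms: 1; O atoms: 3.
Lipinski HBA = 1 + 3 = 4.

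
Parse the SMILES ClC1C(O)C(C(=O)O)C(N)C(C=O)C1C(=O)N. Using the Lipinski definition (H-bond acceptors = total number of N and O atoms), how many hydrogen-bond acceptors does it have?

7

N atoms: 2; O atoms: 5.
Lipinski HBA = 2 + 5 = 7.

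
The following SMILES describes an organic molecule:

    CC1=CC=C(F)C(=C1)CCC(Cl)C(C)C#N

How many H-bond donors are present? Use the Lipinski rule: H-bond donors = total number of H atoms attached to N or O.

Donors: find every N or O and count the H atoms it carries.
  atom 16 (N): bond orders sum to 3 → 0 H
Lipinski HBD = 0.

0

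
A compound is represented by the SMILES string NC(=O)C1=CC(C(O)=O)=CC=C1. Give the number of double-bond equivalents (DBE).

6

Degree of unsaturation = (number of rings) + (number of π bonds).
Ring closures in the SMILES: 1.
π bonds: 5 double bonds (each 1 DoU) → 5 DoU from unsaturation.
Total DoU = 1 + 5 = 6.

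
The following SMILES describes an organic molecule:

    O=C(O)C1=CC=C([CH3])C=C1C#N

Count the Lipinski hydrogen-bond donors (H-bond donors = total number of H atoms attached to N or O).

1

Donors: find every N or O and count the H atoms it carries.
  atom 1 (O): bond orders sum to 2 → 0 H
  atom 3 (O): bond orders sum to 1 → 1 H
  atom 12 (N): bond orders sum to 3 → 0 H
Lipinski HBD = 1.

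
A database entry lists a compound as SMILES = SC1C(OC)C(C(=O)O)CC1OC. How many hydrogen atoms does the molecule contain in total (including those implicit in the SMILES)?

Walk through each heavy atom and fill implicit hydrogens from standard valence (C 4, N 3, O 2, S 2, halogen 1):
  atom 1: S, bond orders sum to 1 (valence 2) → 1 H
  atom 2: C, bond orders sum to 3 (valence 4) → 1 H
  atom 3: C, bond orders sum to 3 (valence 4) → 1 H
  atom 4: O, bond orders sum to 2 (valence 2) → 0 H
  atom 5: C, bond orders sum to 1 (valence 4) → 3 H
  atom 6: C, bond orders sum to 3 (valence 4) → 1 H
  atom 7: C, bond orders sum to 4 (valence 4) → 0 H
  atom 8: O, bond orders sum to 2 (valence 2) → 0 H
  atom 9: O, bond orders sum to 1 (valence 2) → 1 H
  atom 10: C, bond orders sum to 2 (valence 4) → 2 H
  atom 11: C, bond orders sum to 3 (valence 4) → 1 H
  atom 12: O, bond orders sum to 2 (valence 2) → 0 H
  atom 13: C, bond orders sum to 1 (valence 4) → 3 H
Total hydrogens: 14.

14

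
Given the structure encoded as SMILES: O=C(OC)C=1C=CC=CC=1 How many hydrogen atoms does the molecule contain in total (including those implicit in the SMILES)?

8

Walk through each heavy atom and fill implicit hydrogens from standard valence (C 4, N 3, O 2, S 2, halogen 1):
  atom 1: O, bond orders sum to 2 (valence 2) → 0 H
  atom 2: C, bond orders sum to 4 (valence 4) → 0 H
  atom 3: O, bond orders sum to 2 (valence 2) → 0 H
  atom 4: C, bond orders sum to 1 (valence 4) → 3 H
  atom 5: C, bond orders sum to 4 (valence 4) → 0 H
  atom 6: C, bond orders sum to 3 (valence 4) → 1 H
  atom 7: C, bond orders sum to 3 (valence 4) → 1 H
  atom 8: C, bond orders sum to 3 (valence 4) → 1 H
  atom 9: C, bond orders sum to 3 (valence 4) → 1 H
  atom 10: C, bond orders sum to 3 (valence 4) → 1 H
Total hydrogens: 8.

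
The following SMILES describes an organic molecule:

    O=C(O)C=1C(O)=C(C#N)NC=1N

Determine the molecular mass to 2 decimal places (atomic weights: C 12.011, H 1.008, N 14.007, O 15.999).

First, the molecular formula is C6H5N3O3 (counting implicit H from valence).
  C: 6 × 12.011 = 72.066
  H: 5 × 1.008 = 5.040
  N: 3 × 14.007 = 42.021
  O: 3 × 15.999 = 47.997
Sum: 6×12.011 + 5×1.008 + 3×14.007 + 3×15.999 = 167.124 → 167.12 g/mol.

167.12 g/mol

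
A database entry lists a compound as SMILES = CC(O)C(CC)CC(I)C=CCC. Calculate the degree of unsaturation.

1

Molecular formula: C11H21IO.
DoU = (2C + 2 + N − H − X) / 2, where X is the halogen count and O/S are ignored.
    = (2·11 + 2 + 0 − 21 − 1) / 2 = 2 / 2 = 1.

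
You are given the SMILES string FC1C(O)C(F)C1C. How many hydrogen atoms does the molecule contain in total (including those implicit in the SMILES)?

8

Walk through each heavy atom and fill implicit hydrogens from standard valence (C 4, N 3, O 2, S 2, halogen 1):
  atom 1: F (halogen, monovalent) → 0 H
  atom 2: C, bond orders sum to 3 (valence 4) → 1 H
  atom 3: C, bond orders sum to 3 (valence 4) → 1 H
  atom 4: O, bond orders sum to 1 (valence 2) → 1 H
  atom 5: C, bond orders sum to 3 (valence 4) → 1 H
  atom 6: F (halogen, monovalent) → 0 H
  atom 7: C, bond orders sum to 3 (valence 4) → 1 H
  atom 8: C, bond orders sum to 1 (valence 4) → 3 H
Total hydrogens: 8.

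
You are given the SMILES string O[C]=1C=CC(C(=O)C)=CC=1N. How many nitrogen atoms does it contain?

1

Scan the SMILES for N atoms (remember two-letter symbols like Cl and Br are single atoms).
Nitrogen count: 1.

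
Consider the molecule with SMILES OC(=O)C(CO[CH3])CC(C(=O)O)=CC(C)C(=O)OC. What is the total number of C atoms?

Count every carbon token in the SMILES (each C, including those in ring-closure positions and inside branches).
Carbon count: 12.

12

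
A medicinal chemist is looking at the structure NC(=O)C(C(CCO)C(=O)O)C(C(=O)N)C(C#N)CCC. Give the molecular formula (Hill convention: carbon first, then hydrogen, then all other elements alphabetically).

Walk through each heavy atom and fill implicit hydrogens from standard valence (C 4, N 3, O 2, S 2, halogen 1):
  atom 1: N, bond orders sum to 1 (valence 3) → 2 H
  atom 2: C, bond orders sum to 4 (valence 4) → 0 H
  atom 3: O, bond orders sum to 2 (valence 2) → 0 H
  atom 4: C, bond orders sum to 3 (valence 4) → 1 H
  atom 5: C, bond orders sum to 3 (valence 4) → 1 H
  atom 6: C, bond orders sum to 2 (valence 4) → 2 H
  atom 7: C, bond orders sum to 2 (valence 4) → 2 H
  atom 8: O, bond orders sum to 1 (valence 2) → 1 H
  atom 9: C, bond orders sum to 4 (valence 4) → 0 H
  atom 10: O, bond orders sum to 2 (valence 2) → 0 H
  atom 11: O, bond orders sum to 1 (valence 2) → 1 H
  atom 12: C, bond orders sum to 3 (valence 4) → 1 H
  atom 13: C, bond orders sum to 4 (valence 4) → 0 H
  atom 14: O, bond orders sum to 2 (valence 2) → 0 H
  atom 15: N, bond orders sum to 1 (valence 3) → 2 H
  atom 16: C, bond orders sum to 3 (valence 4) → 1 H
  atom 17: C, bond orders sum to 4 (valence 4) → 0 H
  atom 18: N, bond orders sum to 3 (valence 3) → 0 H
  atom 19: C, bond orders sum to 2 (valence 4) → 2 H
  atom 20: C, bond orders sum to 2 (valence 4) → 2 H
  atom 21: C, bond orders sum to 1 (valence 4) → 3 H
Totals → C:13, H:21, N:3, O:5.
In Hill order: C13H21N3O5.

C13H21N3O5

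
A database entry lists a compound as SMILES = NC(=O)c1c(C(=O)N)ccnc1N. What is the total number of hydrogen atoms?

8

Walk through each heavy atom and fill implicit hydrogens from standard valence (C 4, N 3, O 2, S 2, halogen 1); for lowercase aromatic atoms, an aromatic c carries 1 H when it has two neighbours and 0 H with three, and aromatic n carries 0 H:
  atom 1: N, bond orders sum to 1 (valence 3) → 2 H
  atom 2: C, bond orders sum to 4 (valence 4) → 0 H
  atom 3: O, bond orders sum to 2 (valence 2) → 0 H
  atom 4: aromatic c, 3 neighbours → 0 H
  atom 5: aromatic c, 3 neighbours → 0 H
  atom 6: C, bond orders sum to 4 (valence 4) → 0 H
  atom 7: O, bond orders sum to 2 (valence 2) → 0 H
  atom 8: N, bond orders sum to 1 (valence 3) → 2 H
  atom 9: aromatic c, 2 neighbours → 1 H
  atom 10: aromatic c, 2 neighbours → 1 H
  atom 11: aromatic n, 2 neighbours → 0 H
  atom 12: aromatic c, 3 neighbours → 0 H
  atom 13: N, bond orders sum to 1 (valence 3) → 2 H
Total hydrogens: 8.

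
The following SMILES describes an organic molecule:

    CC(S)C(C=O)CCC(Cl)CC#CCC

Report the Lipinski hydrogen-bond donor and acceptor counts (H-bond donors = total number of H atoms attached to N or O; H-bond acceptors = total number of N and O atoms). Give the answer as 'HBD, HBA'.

0, 1

Donors: find every N or O and count the H atoms it carries.
  atom 6 (O): bond orders sum to 2 → 0 H
Lipinski HBD = 0.
Acceptors: N atoms = 0, O atoms = 1 → HBA = 1.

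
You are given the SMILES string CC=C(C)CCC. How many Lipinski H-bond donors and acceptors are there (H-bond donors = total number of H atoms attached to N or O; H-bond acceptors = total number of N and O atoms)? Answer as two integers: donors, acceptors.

Donors: find every N or O and count the H atoms it carries.
  (no N or O atoms present)
Lipinski HBD = 0.
Acceptors: N atoms = 0, O atoms = 0 → HBA = 0.

0, 0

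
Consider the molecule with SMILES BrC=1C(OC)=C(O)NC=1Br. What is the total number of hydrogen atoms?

5

Walk through each heavy atom and fill implicit hydrogens from standard valence (C 4, N 3, O 2, S 2, halogen 1):
  atom 1: Br (halogen, monovalent) → 0 H
  atom 2: C, bond orders sum to 4 (valence 4) → 0 H
  atom 3: C, bond orders sum to 4 (valence 4) → 0 H
  atom 4: O, bond orders sum to 2 (valence 2) → 0 H
  atom 5: C, bond orders sum to 1 (valence 4) → 3 H
  atom 6: C, bond orders sum to 4 (valence 4) → 0 H
  atom 7: O, bond orders sum to 1 (valence 2) → 1 H
  atom 8: N, bond orders sum to 2 (valence 3) → 1 H
  atom 9: C, bond orders sum to 4 (valence 4) → 0 H
  atom 10: Br (halogen, monovalent) → 0 H
Total hydrogens: 5.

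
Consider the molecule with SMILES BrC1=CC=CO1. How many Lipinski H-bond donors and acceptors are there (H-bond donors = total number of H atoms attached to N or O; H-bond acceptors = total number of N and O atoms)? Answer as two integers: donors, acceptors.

Donors: find every N or O and count the H atoms it carries.
  atom 6 (O): bond orders sum to 2 → 0 H
Lipinski HBD = 0.
Acceptors: N atoms = 0, O atoms = 1 → HBA = 1.

0, 1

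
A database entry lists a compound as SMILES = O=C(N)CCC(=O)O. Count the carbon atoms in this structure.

4

Count every carbon token in the SMILES (each C, including those in ring-closure positions and inside branches).
Carbon count: 4.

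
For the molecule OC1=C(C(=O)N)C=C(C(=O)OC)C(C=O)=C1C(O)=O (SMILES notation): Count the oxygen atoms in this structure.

7

Scan the SMILES for O atoms (remember two-letter symbols like Cl and Br are single atoms).
Oxygen count: 7.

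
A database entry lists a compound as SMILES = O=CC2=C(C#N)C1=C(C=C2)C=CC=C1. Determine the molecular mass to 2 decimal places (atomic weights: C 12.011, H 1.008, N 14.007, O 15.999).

181.19 g/mol

First, the molecular formula is C12H7NO (counting implicit H from valence).
  C: 12 × 12.011 = 144.132
  H: 7 × 1.008 = 7.056
  N: 1 × 14.007 = 14.007
  O: 1 × 15.999 = 15.999
Sum: 12×12.011 + 7×1.008 + 1×14.007 + 1×15.999 = 181.194 → 181.19 g/mol.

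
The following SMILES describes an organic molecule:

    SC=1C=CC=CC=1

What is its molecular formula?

C6H6S

Walk through each heavy atom and fill implicit hydrogens from standard valence (C 4, N 3, O 2, S 2, halogen 1):
  atom 1: S, bond orders sum to 1 (valence 2) → 1 H
  atom 2: C, bond orders sum to 4 (valence 4) → 0 H
  atom 3: C, bond orders sum to 3 (valence 4) → 1 H
  atom 4: C, bond orders sum to 3 (valence 4) → 1 H
  atom 5: C, bond orders sum to 3 (valence 4) → 1 H
  atom 6: C, bond orders sum to 3 (valence 4) → 1 H
  atom 7: C, bond orders sum to 3 (valence 4) → 1 H
Totals → C:6, H:6, S:1.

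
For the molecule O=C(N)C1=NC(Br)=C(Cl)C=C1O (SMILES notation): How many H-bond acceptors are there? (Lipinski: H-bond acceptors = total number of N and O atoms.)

4

N atoms: 2; O atoms: 2.
Lipinski HBA = 2 + 2 = 4.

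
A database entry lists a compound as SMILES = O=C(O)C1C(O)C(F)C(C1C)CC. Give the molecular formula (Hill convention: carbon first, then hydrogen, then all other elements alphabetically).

Walk through each heavy atom and fill implicit hydrogens from standard valence (C 4, N 3, O 2, S 2, halogen 1):
  atom 1: O, bond orders sum to 2 (valence 2) → 0 H
  atom 2: C, bond orders sum to 4 (valence 4) → 0 H
  atom 3: O, bond orders sum to 1 (valence 2) → 1 H
  atom 4: C, bond orders sum to 3 (valence 4) → 1 H
  atom 5: C, bond orders sum to 3 (valence 4) → 1 H
  atom 6: O, bond orders sum to 1 (valence 2) → 1 H
  atom 7: C, bond orders sum to 3 (valence 4) → 1 H
  atom 8: F (halogen, monovalent) → 0 H
  atom 9: C, bond orders sum to 3 (valence 4) → 1 H
  atom 10: C, bond orders sum to 3 (valence 4) → 1 H
  atom 11: C, bond orders sum to 1 (valence 4) → 3 H
  atom 12: C, bond orders sum to 2 (valence 4) → 2 H
  atom 13: C, bond orders sum to 1 (valence 4) → 3 H
Totals → C:9, H:15, F:1, O:3.
In Hill order: C9H15FO3.

C9H15FO3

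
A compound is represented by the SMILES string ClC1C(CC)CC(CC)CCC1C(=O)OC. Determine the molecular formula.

C13H23ClO2

Walk through each heavy atom and fill implicit hydrogens from standard valence (C 4, N 3, O 2, S 2, halogen 1):
  atom 1: Cl (halogen, monovalent) → 0 H
  atom 2: C, bond orders sum to 3 (valence 4) → 1 H
  atom 3: C, bond orders sum to 3 (valence 4) → 1 H
  atom 4: C, bond orders sum to 2 (valence 4) → 2 H
  atom 5: C, bond orders sum to 1 (valence 4) → 3 H
  atom 6: C, bond orders sum to 2 (valence 4) → 2 H
  atom 7: C, bond orders sum to 3 (valence 4) → 1 H
  atom 8: C, bond orders sum to 2 (valence 4) → 2 H
  atom 9: C, bond orders sum to 1 (valence 4) → 3 H
  atom 10: C, bond orders sum to 2 (valence 4) → 2 H
  atom 11: C, bond orders sum to 2 (valence 4) → 2 H
  atom 12: C, bond orders sum to 3 (valence 4) → 1 H
  atom 13: C, bond orders sum to 4 (valence 4) → 0 H
  atom 14: O, bond orders sum to 2 (valence 2) → 0 H
  atom 15: O, bond orders sum to 2 (valence 2) → 0 H
  atom 16: C, bond orders sum to 1 (valence 4) → 3 H
Totals → C:13, H:23, Cl:1, O:2.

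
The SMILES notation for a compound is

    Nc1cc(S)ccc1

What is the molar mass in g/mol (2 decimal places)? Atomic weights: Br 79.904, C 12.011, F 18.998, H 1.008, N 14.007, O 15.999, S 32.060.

First, the molecular formula is C6H7NS (counting implicit H from valence).
  C: 6 × 12.011 = 72.066
  H: 7 × 1.008 = 7.056
  N: 1 × 14.007 = 14.007
  S: 1 × 32.060 = 32.060
Sum: 6×12.011 + 7×1.008 + 1×14.007 + 1×32.060 = 125.189 → 125.19 g/mol.

125.19 g/mol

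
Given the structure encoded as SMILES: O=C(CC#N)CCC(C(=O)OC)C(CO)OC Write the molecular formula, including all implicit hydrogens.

Walk through each heavy atom and fill implicit hydrogens from standard valence (C 4, N 3, O 2, S 2, halogen 1):
  atom 1: O, bond orders sum to 2 (valence 2) → 0 H
  atom 2: C, bond orders sum to 4 (valence 4) → 0 H
  atom 3: C, bond orders sum to 2 (valence 4) → 2 H
  atom 4: C, bond orders sum to 4 (valence 4) → 0 H
  atom 5: N, bond orders sum to 3 (valence 3) → 0 H
  atom 6: C, bond orders sum to 2 (valence 4) → 2 H
  atom 7: C, bond orders sum to 2 (valence 4) → 2 H
  atom 8: C, bond orders sum to 3 (valence 4) → 1 H
  atom 9: C, bond orders sum to 4 (valence 4) → 0 H
  atom 10: O, bond orders sum to 2 (valence 2) → 0 H
  atom 11: O, bond orders sum to 2 (valence 2) → 0 H
  atom 12: C, bond orders sum to 1 (valence 4) → 3 H
  atom 13: C, bond orders sum to 3 (valence 4) → 1 H
  atom 14: C, bond orders sum to 2 (valence 4) → 2 H
  atom 15: O, bond orders sum to 1 (valence 2) → 1 H
  atom 16: O, bond orders sum to 2 (valence 2) → 0 H
  atom 17: C, bond orders sum to 1 (valence 4) → 3 H
Totals → C:11, H:17, N:1, O:5.
In Hill order: C11H17NO5.

C11H17NO5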